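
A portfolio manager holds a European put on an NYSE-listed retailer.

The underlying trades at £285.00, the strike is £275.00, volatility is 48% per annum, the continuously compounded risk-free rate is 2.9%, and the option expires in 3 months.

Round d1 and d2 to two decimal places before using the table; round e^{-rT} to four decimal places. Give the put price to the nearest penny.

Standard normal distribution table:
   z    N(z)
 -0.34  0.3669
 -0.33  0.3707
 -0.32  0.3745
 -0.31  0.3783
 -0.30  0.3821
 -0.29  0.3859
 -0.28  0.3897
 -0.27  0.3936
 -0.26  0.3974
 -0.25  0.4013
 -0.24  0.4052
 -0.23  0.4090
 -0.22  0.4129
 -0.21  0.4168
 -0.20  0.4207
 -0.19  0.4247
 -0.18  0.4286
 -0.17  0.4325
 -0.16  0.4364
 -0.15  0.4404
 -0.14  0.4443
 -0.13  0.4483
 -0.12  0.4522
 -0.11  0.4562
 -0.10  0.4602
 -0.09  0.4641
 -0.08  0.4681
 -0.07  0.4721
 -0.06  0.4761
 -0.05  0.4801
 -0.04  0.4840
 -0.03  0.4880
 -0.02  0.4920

£21.09

σ√T = 0.48·√0.25 = 0.2400
d₁ = [ln(285/275) + (0.029 + 0.48²/2)·0.25] / 0.2400 = [0.0357 + 0.0360] / 0.2400 = 0.2990 → 0.30
d₂ = d₁ − σ√T = 0.2990 − 0.2400 = 0.0590 → 0.06
exp(−rT) = exp(−0.029·0.25) = 0.9928
P = 275·0.9928·N(-0.06) − 285·N(-0.30) = 275·0.9928·0.4761 − 285·0.3821 = 129.9848 − 108.8985 = 21.0863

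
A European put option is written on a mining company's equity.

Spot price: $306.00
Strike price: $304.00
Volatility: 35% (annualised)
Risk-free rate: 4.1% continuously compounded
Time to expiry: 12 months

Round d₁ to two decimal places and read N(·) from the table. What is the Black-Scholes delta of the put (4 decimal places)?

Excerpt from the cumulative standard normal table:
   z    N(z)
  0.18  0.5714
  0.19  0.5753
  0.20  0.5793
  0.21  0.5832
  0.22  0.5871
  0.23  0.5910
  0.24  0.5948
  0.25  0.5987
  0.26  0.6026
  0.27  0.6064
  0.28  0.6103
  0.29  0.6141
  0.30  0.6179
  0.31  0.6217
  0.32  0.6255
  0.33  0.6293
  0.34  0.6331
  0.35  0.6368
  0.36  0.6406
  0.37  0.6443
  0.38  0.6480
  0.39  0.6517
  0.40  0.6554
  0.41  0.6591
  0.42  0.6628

σ√T = 0.35·√1 = 0.3500
d₁ = [ln(306/304) + (0.041 + 0.35²/2)·1] / 0.3500 = [0.0066 + 0.1022] / 0.3500 = 0.3109 which rounds to 0.31
N(d₁) = N(0.31) = 0.6217
Δ_put = N(d₁) − 1 = 0.6217 − 1 = -0.3783

-0.3783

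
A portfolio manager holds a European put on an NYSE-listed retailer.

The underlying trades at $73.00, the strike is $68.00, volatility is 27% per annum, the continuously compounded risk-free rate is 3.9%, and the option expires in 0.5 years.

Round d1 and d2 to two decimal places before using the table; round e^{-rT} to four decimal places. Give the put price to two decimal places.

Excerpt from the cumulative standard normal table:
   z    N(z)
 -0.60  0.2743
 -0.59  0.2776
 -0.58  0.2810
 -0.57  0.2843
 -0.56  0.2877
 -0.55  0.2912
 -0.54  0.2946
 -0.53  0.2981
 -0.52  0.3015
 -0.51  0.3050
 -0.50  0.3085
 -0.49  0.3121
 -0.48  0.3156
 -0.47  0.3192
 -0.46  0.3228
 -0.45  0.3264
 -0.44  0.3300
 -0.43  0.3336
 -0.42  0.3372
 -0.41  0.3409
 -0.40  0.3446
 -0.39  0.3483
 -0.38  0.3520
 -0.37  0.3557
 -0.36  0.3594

σ√T = 0.27·√0.5 = 0.1909
ln(S/K) + (r + σ²/2)T = ln(73/68) + (0.039 + 0.27²/2)·0.5 = 0.0710 + 0.0377 = 0.1087
d₁ = 0.1087 / 0.1909 = 0.5692 → 0.57
d₂ = d₁ − σ√T = 0.5692 − 0.1909 = 0.3783 → 0.38
e^(−rT) = e^(−0.039·0.5) = 0.9807
P = 68·0.9807·N(-0.38) − 73·N(-0.57) = 68·0.9807·0.3520 − 73·0.2843 = 23.4740 − 20.7539 = 2.7201

$2.72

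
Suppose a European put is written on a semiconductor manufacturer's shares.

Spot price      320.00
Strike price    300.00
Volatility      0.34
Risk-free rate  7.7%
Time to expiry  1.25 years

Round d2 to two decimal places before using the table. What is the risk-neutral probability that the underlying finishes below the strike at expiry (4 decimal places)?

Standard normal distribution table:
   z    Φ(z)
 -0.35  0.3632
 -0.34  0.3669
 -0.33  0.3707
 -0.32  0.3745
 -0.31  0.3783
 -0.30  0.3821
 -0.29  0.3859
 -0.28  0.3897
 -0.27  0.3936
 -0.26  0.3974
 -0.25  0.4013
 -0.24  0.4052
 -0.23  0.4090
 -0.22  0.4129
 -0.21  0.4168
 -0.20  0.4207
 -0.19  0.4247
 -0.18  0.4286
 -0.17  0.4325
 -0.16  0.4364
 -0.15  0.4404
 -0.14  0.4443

0.4090

σ√T = 0.34·√1.25 = 0.3801
d₁ = [ln(320/300) + (0.077 + 0.34²/2)·1.25] / 0.3801 = [0.0645 + 0.1685] / 0.3801 = 0.6130 ⇒ 0.61
d₂ = d₁ − σ√T = 0.6130 − 0.3801 = 0.2329 ⇒ 0.23
Risk-neutral Pr[S_T < K] = N(−d₂) = N(-0.23) = 0.4090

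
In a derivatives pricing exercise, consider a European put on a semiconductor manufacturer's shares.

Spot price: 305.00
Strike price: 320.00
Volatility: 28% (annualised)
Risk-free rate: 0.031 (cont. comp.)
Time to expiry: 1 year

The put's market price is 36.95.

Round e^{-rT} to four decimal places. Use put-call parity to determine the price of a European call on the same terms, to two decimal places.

31.71

e^(−rT) = e^(−0.031·1) = 0.9695
Put-call parity: C − P = S − K·e^(−rT) = 305 − 320·0.9695 = 305 − 310.2400 = -5.2400
C = P + (C − P) = 36.95 + (-5.2400) = 31.7100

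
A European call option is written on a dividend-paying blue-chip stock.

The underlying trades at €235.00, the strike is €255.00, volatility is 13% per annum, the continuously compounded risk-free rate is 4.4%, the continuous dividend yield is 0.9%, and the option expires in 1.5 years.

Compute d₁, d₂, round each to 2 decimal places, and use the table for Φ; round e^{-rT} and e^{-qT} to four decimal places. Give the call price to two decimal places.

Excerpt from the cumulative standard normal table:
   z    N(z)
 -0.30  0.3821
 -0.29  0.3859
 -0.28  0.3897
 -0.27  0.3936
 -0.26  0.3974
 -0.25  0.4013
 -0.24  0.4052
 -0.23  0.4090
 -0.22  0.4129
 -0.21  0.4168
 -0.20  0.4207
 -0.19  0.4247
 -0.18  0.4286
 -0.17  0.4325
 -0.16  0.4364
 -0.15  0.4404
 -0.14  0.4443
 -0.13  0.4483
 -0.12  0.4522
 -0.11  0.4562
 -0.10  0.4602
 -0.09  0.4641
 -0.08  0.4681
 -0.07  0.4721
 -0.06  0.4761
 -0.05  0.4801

σ√T = 0.13 × 1.2247 = 0.1592
d₁ = [ln(235/255) + (0.044 − 0.009 + 0.13²/2)·1.5] / 0.1592 = [-0.0817 + 0.0652] / 0.1592 = -0.1037 which rounds to -0.10
d₂ = d₁ − σ√T = -0.1037 − 0.1592 = -0.2629 which rounds to -0.26
exp(−qT) = exp(−0.009·1.5) = 0.9866;  exp(−rT) = exp(−0.044·1.5) = 0.9361
N(d₁) = N(-0.10) = 0.4602;  N(d₂) = N(-0.26) = 0.3974
C = 235·0.9866·0.4602 − 255·0.9361·0.3974 = 106.6978 − 94.8616 = 11.8363

€11.84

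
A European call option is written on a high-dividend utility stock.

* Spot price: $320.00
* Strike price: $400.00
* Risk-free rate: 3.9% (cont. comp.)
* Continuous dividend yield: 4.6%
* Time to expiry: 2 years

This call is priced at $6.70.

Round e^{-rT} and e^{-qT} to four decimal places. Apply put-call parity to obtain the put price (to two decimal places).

exp(−qT) = exp(−0.046·2) = 0.9121;  exp(−rT) = exp(−0.039·2) = 0.9250
Put-call parity: C − P = S·e^(−qT) − K·e^(−rT) = 320·0.9121 − 400·0.9250 = 291.8720 − 370.0000 = -78.1280
P = C − (C − P) = 6.70 − (-78.1280) = 84.8280

$84.83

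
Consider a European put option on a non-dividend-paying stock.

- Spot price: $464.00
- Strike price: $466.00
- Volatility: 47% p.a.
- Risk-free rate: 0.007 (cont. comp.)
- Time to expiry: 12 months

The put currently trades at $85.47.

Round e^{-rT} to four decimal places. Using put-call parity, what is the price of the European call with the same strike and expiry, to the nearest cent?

e^(−rT) = e^(−0.007·1) = 0.9930
Put-call parity: C − P = S − K·e^(−rT) = 464 − 466·0.9930 = 464 − 462.7380 = 1.2620
C = P + (C − P) = 85.47 + (1.2620) = 86.7320

$86.73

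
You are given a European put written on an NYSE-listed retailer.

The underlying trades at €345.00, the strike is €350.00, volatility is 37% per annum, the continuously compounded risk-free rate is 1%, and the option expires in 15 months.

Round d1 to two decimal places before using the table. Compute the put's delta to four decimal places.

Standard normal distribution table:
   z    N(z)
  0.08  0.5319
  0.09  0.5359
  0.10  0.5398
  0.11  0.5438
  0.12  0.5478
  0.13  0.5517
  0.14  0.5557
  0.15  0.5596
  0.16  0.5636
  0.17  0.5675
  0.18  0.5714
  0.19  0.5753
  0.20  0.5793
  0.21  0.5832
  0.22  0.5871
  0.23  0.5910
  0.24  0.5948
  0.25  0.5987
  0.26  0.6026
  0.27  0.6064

-0.4207

σ√T = 0.37·√1.25 = 0.4137
ln(S/K) + (r + σ²/2)T = ln(345/350) + (0.01 + 0.37²/2)·1.25 = -0.0144 + 0.0981 = 0.0837
d₁ = 0.0837 / 0.4137 = 0.2023 ⇒ 0.20
N(d₁) = N(0.20) = 0.5793
Δ_put = N(d₁) − 1 = 0.5793 − 1 = -0.4207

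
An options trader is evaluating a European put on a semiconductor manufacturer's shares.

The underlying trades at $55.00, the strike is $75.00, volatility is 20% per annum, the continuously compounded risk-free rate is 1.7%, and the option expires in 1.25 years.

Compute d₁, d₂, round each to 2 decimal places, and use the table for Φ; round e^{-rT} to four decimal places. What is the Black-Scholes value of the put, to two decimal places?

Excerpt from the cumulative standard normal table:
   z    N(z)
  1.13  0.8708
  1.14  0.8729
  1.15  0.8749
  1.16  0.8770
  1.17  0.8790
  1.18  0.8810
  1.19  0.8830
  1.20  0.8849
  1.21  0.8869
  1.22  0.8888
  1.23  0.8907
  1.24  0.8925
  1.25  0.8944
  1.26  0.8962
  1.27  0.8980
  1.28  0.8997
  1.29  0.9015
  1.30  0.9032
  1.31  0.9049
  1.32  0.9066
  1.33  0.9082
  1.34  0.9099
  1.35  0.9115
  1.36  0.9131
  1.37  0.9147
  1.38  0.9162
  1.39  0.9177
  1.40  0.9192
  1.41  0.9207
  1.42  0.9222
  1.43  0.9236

σ√T = 0.2 × 1.1180 = 0.2236
d₁ = [ln(55/75) + (0.017 + 0.2²/2)·1.25] / 0.2236 = [-0.3102 + 0.0463] / 0.2236 = -1.1802 ≈ -1.18
d₂ = d₁ − σ√T = -1.1802 − 0.2236 = -1.4038 ≈ -1.40
exp(−rT) = exp(−0.017·1.25) = 0.9790
P = 75·0.9790·N(1.40) − 55·N(1.18) = 75·0.9790·0.9192 − 55·0.8810 = 67.4923 − 48.4550 = 19.0373

$19.04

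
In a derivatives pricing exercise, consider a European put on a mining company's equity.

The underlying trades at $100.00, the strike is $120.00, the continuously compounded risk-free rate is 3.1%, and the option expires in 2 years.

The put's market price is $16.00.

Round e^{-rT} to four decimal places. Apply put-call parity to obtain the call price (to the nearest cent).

exp(−rT) = exp(−0.031·2) = 0.9399
Put-call parity: C − P = S − K·e^(−rT) = 100 − 120·0.9399 = 100 − 112.7880 = -12.7880
C = P + (C − P) = 16.00 + (-12.7880) = 3.2120

$3.21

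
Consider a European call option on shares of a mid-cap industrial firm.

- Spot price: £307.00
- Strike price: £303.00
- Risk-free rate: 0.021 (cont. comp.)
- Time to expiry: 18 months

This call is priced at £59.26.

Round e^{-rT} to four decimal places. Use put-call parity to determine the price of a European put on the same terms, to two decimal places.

e^(−rT) = e^(−0.021·1.5) = 0.9690
Put-call parity: C − P = S − K·e^(−rT) = 307 − 303·0.9690 = 307 − 293.6070 = 13.3930
P = C − (C − P) = 59.26 − (13.3930) = 45.8670

£45.87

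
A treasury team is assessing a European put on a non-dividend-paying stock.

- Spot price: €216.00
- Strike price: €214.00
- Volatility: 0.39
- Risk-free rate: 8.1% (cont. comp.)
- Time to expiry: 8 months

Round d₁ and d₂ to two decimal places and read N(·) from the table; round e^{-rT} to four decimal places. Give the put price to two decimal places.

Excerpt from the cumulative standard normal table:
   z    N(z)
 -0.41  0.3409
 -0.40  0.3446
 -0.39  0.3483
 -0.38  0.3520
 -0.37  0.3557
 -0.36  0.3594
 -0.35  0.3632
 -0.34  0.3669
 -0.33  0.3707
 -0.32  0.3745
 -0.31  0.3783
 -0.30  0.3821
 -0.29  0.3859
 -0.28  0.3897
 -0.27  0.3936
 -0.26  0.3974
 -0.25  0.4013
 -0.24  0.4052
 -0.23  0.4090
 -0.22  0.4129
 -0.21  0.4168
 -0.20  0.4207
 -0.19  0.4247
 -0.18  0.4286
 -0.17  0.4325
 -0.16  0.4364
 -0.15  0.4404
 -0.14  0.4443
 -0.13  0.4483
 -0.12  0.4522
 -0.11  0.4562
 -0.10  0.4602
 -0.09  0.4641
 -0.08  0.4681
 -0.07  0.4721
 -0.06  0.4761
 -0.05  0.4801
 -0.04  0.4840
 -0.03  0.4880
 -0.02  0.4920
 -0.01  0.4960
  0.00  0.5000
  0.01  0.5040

€20.50

σ√T = 0.39·√0.6667 = 0.3184
d₁ = [ln(216/214) + (0.081 + 0.39²/2)·0.6667] / 0.3184 = [0.0093 + 0.1047] / 0.3184 = 0.3580 ⇒ 0.36
d₂ = d₁ − σ√T = 0.3580 − 0.3184 = 0.0396 ⇒ 0.04
e^(−rT) = e^(−0.081·0.6667) = 0.9474
N(−d₂) = N(-0.04) = 0.4840;  N(−d₁) = N(-0.36) = 0.3594
P = 214·0.9474·0.4840 − 216·0.3594 = 98.1279 − 77.6304 = 20.4975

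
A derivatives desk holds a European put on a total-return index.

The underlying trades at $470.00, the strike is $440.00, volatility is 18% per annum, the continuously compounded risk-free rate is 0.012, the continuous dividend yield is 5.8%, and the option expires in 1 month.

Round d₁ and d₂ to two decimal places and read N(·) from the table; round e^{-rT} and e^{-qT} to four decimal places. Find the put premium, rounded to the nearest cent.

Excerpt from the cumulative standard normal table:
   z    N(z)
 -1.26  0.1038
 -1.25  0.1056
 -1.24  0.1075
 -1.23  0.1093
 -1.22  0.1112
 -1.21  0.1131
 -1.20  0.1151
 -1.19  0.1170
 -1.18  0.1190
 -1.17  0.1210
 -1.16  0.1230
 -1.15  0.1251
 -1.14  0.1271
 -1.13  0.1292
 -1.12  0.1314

$1.17

T = 0.08333;  σ√T = 0.0520
d₁ = [ln(470/440) + (0.012 − 0.058 + 0.18²/2)·0.08333] / 0.0520 = [0.0660 − 0.0025] / 0.0520 = 1.2216 ≈ 1.22
d₂ = d₁ − σ√T = 1.2216 − 0.0520 = 1.1696 ≈ 1.17
e^(−qT) = e^(−0.058·0.08333) = 0.9952;  e^(−rT) = e^(−0.012·0.08333) = 0.9990
P = 440·0.9990·N(-1.17) − 470·0.9952·N(-1.22) = 440·0.9990·0.1210 − 470·0.9952·0.1112 = 53.1868 − 52.0131 = 1.1736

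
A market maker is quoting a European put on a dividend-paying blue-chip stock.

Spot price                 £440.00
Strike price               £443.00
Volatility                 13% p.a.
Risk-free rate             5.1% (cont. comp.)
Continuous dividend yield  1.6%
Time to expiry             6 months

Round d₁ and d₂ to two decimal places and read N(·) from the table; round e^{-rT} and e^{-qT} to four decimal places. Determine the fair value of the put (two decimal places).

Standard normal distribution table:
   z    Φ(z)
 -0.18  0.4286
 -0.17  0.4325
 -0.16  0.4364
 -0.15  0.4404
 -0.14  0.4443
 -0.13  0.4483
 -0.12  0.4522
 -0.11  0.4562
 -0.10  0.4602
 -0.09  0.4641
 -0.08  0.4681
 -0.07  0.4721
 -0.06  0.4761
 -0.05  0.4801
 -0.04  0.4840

T = 0.5;  σ√T = 0.0919
d₁ = [ln(440/443) + (0.051 − 0.016 + ½·0.13²)·0.5] / (σ√T) = (-0.0068 + 0.0217) / 0.0919 = 0.1624 which rounds to 0.16
d₂ = 0.1624 − 0.0919 = 0.0705 which rounds to 0.07
e^(−qT) = e^(−0.016·0.5) = 0.9920;  e^(−rT) = e^(−0.051·0.5) = 0.9748
N(−d₂) = N(-0.07) = 0.4721;  N(−d₁) = N(-0.16) = 0.4364
P = 443·0.9748·0.4721 − 440·0.9920·0.4364 = 203.8700 − 190.4799 = 13.3901

£13.39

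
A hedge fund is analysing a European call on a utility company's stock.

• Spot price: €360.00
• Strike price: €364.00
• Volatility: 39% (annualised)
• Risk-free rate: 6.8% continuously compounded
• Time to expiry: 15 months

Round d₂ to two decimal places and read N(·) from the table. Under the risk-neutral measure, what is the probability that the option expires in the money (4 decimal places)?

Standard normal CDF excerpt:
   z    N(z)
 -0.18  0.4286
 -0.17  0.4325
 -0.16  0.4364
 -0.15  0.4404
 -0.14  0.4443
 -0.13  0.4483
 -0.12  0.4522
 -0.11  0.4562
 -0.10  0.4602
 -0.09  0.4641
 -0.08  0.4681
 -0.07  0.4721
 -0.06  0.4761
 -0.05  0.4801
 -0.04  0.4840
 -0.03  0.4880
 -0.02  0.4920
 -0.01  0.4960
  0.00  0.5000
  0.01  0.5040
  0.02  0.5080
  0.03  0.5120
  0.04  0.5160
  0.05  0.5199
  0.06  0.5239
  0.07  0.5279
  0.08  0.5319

σ√T = 0.39·√1.25 = 0.4360
d₁ = [ln(360/364) + (0.068 + 0.39²/2)·1.25] / 0.4360 = [-0.0110 + 0.1801] / 0.4360 = 0.3876 ≈ 0.39
d₂ = d₁ − σ√T = 0.3876 − 0.4360 = -0.0484 ≈ -0.05
Risk-neutral Pr[S_T > K] = N(d₂) = N(-0.05) = 0.4801

0.4801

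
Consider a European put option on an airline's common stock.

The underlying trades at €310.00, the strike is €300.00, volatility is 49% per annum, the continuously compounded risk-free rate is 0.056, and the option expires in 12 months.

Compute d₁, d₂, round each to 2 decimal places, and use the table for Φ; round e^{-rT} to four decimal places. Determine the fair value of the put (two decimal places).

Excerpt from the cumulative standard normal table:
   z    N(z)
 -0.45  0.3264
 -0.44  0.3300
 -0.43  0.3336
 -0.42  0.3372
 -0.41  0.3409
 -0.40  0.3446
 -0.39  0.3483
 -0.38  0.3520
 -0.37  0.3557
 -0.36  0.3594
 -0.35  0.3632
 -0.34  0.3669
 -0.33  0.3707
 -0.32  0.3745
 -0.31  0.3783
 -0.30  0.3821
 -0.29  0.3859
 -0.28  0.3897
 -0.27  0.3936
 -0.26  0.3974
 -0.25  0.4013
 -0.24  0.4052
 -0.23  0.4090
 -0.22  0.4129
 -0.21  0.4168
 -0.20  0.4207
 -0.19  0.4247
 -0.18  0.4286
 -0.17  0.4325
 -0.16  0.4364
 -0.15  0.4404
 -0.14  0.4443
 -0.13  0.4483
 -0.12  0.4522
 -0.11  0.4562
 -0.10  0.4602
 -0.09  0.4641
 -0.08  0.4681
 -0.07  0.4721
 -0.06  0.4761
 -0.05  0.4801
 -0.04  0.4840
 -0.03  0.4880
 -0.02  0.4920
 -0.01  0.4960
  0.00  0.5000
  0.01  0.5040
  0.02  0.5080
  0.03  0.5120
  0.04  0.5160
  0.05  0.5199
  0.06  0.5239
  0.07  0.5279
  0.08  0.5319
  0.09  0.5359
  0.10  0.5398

σ√T = 0.49·√1 = 0.4900
d₁ = [ln(310/300) + (0.056 + 0.49²/2)·1] / 0.4900 = [0.0328 + 0.1760] / 0.4900 = 0.4262 → 0.43
d₂ = d₁ − σ√T = 0.4262 − 0.4900 = -0.0638 → -0.06
exp(−rT) = exp(−0.056·1) = 0.9455
N(−d₂) = N(0.06) = 0.5239;  N(−d₁) = N(-0.43) = 0.3336
P = 300·0.9455·0.5239 − 310·0.3336 = 148.6042 − 103.4160 = 45.1882

€45.19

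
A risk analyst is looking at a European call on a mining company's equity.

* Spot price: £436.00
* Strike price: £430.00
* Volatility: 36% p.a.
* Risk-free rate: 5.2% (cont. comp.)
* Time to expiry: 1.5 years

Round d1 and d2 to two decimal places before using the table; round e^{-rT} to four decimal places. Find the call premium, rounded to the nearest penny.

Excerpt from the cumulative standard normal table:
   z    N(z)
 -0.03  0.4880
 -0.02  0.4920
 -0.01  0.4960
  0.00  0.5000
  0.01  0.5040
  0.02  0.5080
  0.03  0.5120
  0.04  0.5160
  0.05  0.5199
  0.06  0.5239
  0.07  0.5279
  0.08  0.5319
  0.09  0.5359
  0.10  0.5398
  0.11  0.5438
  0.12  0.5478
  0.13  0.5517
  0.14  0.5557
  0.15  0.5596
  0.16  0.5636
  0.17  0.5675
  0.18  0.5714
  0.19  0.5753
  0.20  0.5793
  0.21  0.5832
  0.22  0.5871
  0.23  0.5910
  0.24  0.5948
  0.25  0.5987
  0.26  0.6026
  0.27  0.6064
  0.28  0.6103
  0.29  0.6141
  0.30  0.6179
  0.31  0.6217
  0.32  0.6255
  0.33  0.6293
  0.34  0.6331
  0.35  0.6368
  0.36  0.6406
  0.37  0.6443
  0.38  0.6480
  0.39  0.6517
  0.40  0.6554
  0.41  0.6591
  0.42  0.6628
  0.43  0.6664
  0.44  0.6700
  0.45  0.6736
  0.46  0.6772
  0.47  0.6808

T = 1.5;  σ√T = 0.4409
d₁ = [ln(436/430) + (0.052 + 0.36²/2)·1.5] / 0.4409 = [0.0139 + 0.1752] / 0.4409 = 0.4288 ≈ 0.43
d₂ = d₁ − σ√T = 0.4288 − 0.4409 = -0.0121 ≈ -0.01
exp(−rT) = exp(−0.052·1.5) = 0.9250
N(d₁) = N(0.43) = 0.6664;  N(d₂) = N(-0.01) = 0.4960
C = 436·0.6664 − 430·0.9250·0.4960 = 290.5504 − 197.2840 = 93.2664

£93.27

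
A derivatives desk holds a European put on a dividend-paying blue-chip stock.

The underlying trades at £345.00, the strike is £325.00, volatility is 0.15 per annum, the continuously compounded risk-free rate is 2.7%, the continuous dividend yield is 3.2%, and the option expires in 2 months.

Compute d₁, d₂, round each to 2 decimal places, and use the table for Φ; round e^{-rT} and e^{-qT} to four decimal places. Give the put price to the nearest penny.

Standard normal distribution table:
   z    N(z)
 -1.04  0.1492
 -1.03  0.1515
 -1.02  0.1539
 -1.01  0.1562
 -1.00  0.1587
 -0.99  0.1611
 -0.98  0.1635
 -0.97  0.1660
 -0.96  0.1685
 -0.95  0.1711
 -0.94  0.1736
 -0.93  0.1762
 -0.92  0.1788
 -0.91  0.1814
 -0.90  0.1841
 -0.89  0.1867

£1.72

σ√T = 0.15 × 0.4082 = 0.0612
ln(S/K) + (r − q + σ²/2)T = ln(345/325) + (0.027 − 0.032 + 0.15²/2)·0.1667 = 0.0597 + 0.0010 = 0.0608
d₁ = 0.0608 / 0.0612 = 0.9922 ⇒ 0.99
d₂ = d₁ − σ√T = 0.9922 − 0.0612 = 0.9310 ⇒ 0.93
e^(−qT) = e^(−0.032·0.1667) = 0.9947;  e^(−rT) = e^(−0.027·0.1667) = 0.9955
P = 325·0.9955·N(-0.93) − 345·0.9947·N(-0.99) = 325·0.9955·0.1762 − 345·0.9947·0.1611 = 57.0073 − 55.2849 = 1.7224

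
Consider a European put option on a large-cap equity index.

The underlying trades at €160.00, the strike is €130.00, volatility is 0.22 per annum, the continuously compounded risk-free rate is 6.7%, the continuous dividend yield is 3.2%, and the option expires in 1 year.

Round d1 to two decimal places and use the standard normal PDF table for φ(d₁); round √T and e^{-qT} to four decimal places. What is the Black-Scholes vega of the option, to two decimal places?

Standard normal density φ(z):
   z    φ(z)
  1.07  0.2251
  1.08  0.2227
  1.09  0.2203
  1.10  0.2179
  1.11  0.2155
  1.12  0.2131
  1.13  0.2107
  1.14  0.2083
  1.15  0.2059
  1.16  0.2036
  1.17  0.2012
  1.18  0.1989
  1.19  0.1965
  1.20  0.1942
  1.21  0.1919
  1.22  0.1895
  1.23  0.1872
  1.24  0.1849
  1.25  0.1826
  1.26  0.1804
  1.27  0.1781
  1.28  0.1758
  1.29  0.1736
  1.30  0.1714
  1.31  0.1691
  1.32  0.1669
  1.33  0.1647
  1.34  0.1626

σ√T = 0.22 × 1.0000 = 0.2200
ln(S/K) + (r − q + σ²/2)T = ln(160/130) + (0.067 − 0.032 + 0.22²/2)·1 = 0.2076 + 0.0592 = 0.2668
d₁ = 0.2668 / 0.2200 = 1.2129 ≈ 1.21
√T = √1 = 1.0000
φ(d₁) = φ(1.21) = 0.1919
e^(−qT) = e^(−0.032·1) = 0.9685
vega = S·e^(−qT)·φ(d₁)·√T = 160·0.9685·0.1919·1.0000 = 29.7368

29.74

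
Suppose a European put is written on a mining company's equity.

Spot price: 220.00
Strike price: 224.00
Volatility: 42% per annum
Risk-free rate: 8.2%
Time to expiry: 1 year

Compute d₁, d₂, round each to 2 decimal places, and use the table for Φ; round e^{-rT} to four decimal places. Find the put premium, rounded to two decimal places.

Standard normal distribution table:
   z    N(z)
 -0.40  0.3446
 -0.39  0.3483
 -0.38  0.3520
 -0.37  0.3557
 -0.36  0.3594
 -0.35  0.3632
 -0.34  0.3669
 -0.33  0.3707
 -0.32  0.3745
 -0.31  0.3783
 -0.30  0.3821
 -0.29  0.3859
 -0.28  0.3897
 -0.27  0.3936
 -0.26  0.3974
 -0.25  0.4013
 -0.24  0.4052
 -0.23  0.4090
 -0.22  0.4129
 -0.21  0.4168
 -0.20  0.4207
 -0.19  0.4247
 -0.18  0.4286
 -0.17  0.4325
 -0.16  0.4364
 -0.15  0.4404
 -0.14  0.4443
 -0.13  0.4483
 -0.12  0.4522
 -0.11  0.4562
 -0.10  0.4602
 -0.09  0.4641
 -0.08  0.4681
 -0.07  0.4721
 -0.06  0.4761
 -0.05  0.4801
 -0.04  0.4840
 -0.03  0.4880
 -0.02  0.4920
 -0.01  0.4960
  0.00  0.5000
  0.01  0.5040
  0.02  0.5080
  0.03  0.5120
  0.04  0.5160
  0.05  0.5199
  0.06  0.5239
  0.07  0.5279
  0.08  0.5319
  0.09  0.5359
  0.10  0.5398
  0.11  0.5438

29.05

σ√T = 0.42 × 1.0000 = 0.4200
d₁ = [ln(220/224) + (0.082 + ½·0.42²)·1] / (σ√T) = (-0.0180 + 0.1702) / 0.4200 = 0.3623 → 0.36
d₂ = 0.3623 − 0.4200 = -0.0577 → -0.06
e^(−rT) = e^(−0.082·1) = 0.9213
N(−d₂) = N(0.06) = 0.5239;  N(−d₁) = N(-0.36) = 0.3594
P = 224·0.9213·0.5239 − 220·0.3594 = 108.1179 − 79.0680 = 29.0499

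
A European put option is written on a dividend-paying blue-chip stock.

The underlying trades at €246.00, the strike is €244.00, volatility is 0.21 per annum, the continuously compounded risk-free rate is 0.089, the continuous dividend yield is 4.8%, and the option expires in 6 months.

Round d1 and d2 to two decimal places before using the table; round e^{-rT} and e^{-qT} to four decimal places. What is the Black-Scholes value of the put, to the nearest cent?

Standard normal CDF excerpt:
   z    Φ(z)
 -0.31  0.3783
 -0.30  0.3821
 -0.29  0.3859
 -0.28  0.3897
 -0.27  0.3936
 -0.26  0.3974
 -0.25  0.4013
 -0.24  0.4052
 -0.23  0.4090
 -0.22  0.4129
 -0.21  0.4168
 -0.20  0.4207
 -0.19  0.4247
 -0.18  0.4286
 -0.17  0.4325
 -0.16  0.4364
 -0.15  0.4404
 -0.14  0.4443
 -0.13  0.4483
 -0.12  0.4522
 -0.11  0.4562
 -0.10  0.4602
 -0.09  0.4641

σ√T = 0.21 × 0.7071 = 0.1485
d₁ = [ln(246/244) + (0.089 − 0.048 + 0.21²/2)·0.5] / 0.1485 = [0.0082 + 0.0315] / 0.1485 = 0.2673 ⇒ 0.27
d₂ = d₁ − σ√T = 0.2673 − 0.1485 = 0.1188 ⇒ 0.12
exp(−qT) = exp(−0.048·0.5) = 0.9763;  exp(−rT) = exp(−0.089·0.5) = 0.9565
P = 244·0.9565·N(-0.12) − 246·0.9763·N(-0.27) = 244·0.9565·0.4522 − 246·0.9763·0.3936 = 105.5371 − 94.5308 = 11.0063

€11.01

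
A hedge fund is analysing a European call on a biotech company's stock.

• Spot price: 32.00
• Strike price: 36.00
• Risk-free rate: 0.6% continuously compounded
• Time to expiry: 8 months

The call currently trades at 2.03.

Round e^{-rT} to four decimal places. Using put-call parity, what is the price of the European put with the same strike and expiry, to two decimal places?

5.89

e^(−rT) = e^(−0.006·0.6667) = 0.9960
Put-call parity: C − P = S − K·e^(−rT) = 32 − 36·0.9960 = 32 − 35.8560 = -3.8560
P = C − (C − P) = 2.03 − (-3.8560) = 5.8860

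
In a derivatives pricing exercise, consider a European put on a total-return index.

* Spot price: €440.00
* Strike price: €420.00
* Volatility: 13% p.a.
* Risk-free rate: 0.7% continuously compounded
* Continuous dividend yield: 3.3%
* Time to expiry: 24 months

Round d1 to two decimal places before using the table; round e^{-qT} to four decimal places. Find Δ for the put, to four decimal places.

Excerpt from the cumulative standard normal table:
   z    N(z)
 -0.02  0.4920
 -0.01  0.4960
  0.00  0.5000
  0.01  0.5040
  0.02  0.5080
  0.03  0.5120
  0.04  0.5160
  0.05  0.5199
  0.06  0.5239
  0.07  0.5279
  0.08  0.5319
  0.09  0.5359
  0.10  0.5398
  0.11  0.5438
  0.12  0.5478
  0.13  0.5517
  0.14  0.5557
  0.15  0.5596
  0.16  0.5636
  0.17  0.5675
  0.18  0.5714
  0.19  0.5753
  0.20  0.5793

T = 2;  σ√T = 0.1838
ln(S/K) + (r − q + σ²/2)T = ln(440/420) + (0.007 − 0.033 + 0.13²/2)·2 = 0.0465 − 0.0351 = 0.0114
d₁ = 0.0114 / 0.1838 = 0.0621 ≈ 0.06
N(d₁) = N(0.06) = 0.5239
Δ_put = exp(−qT)·(N(d₁) − 1) = 0.9361·(0.5239 − 1) = -0.4457

-0.4457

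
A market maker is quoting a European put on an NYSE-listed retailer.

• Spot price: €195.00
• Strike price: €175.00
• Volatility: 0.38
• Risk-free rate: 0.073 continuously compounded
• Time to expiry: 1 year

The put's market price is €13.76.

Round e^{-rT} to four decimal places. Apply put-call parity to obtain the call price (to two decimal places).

e^(−rT) = e^(−0.073·1) = 0.9296
Put-call parity: C − P = S − K·e^(−rT) = 195 − 175·0.9296 = 195 − 162.6800 = 32.3200
C = P + (C − P) = 13.76 + (32.3200) = 46.0800

€46.08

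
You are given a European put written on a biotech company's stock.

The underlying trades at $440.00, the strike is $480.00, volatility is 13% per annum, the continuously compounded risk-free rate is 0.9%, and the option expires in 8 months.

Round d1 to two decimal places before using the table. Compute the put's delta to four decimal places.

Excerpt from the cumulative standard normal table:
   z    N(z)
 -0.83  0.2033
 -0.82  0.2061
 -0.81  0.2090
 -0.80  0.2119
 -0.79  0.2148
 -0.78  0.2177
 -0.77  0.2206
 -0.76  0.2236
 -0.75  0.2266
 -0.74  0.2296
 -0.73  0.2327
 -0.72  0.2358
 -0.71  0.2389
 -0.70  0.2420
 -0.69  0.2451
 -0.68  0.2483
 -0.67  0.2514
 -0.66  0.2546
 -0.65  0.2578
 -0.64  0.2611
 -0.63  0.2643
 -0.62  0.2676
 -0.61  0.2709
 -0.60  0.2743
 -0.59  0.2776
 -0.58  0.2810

T = 0.6667;  σ√T = 0.1061
d₁ = [ln(440/480) + (0.009 + ½·0.13²)·0.6667] / (σ√T) = (-0.0870 + 0.0116) / 0.1061 = -0.7101 → -0.71
N(d₁) = N(-0.71) = 0.2389
Δ_put = N(d₁) − 1 = 0.2389 − 1 = -0.7611

-0.7611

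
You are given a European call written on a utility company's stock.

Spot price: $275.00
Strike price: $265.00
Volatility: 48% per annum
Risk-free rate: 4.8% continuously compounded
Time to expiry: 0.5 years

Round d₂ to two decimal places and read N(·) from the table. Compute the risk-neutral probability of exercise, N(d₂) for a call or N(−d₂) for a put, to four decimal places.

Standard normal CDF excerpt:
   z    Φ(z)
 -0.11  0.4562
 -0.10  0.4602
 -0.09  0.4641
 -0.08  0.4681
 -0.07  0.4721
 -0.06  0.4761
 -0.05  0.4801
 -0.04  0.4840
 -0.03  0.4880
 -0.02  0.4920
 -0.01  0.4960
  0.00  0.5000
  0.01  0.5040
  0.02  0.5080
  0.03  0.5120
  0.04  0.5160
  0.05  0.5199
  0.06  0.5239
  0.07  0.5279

0.5040

σ√T = 0.48 × 0.7071 = 0.3394
d₁ = [ln(275/265) + (0.048 + 0.48²/2)·0.5] / 0.3394 = [0.0370 + 0.0816] / 0.3394 = 0.3496 ⇒ 0.35
d₂ = d₁ − σ√T = 0.3496 − 0.3394 = 0.0101 ⇒ 0.01
Risk-neutral Pr[S_T > K] = N(d₂) = N(0.01) = 0.5040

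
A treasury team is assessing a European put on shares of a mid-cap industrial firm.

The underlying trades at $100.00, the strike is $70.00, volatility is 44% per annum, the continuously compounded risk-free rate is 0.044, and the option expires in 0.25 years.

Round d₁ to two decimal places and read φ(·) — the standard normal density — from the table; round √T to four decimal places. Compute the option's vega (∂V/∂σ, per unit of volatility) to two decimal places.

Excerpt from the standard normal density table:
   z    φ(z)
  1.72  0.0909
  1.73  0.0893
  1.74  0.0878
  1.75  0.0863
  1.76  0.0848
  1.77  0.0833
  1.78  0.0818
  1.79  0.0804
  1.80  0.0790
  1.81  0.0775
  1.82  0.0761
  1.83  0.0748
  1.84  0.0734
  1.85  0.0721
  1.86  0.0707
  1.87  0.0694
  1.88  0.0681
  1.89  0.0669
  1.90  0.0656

4.09

σ√T = 0.44 × 0.5000 = 0.2200
d₁ = [ln(100/70) + (0.044 + 0.44²/2)·0.25] / 0.2200 = [0.3567 + 0.0352] / 0.2200 = 1.7812 ≈ 1.78
√T = √0.25 = 0.5000
φ(d₁) = φ(1.78) = 0.0818
vega = S·φ(d₁)·√T = 100·0.0818·0.5000 = 4.0900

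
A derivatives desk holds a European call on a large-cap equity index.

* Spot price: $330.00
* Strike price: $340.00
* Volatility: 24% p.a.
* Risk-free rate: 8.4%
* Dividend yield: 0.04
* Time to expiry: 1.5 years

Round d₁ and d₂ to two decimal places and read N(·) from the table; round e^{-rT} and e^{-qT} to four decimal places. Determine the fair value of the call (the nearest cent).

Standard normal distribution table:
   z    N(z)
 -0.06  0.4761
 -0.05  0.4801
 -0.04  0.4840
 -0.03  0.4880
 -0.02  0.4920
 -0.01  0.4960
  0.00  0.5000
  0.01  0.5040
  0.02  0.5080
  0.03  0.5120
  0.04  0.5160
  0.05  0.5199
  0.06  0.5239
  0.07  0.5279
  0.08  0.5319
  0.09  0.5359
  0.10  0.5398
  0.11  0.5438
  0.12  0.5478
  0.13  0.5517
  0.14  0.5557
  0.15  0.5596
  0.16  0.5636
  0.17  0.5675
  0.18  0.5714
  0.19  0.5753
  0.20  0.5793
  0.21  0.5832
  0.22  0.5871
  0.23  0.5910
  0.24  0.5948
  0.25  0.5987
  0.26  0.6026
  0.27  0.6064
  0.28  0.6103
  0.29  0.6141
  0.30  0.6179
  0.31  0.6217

σ√T = 0.24·√1.5 = 0.2939
d₁ = [ln(330/340) + (0.084 − 0.04 + 0.24²/2)·1.5] / 0.2939 = [-0.0299 + 0.1092] / 0.2939 = 0.2699 → 0.27
d₂ = d₁ − σ√T = 0.2699 − 0.2939 = -0.0240 → -0.02
exp(−qT) = exp(−0.04·1.5) = 0.9418;  exp(−rT) = exp(−0.084·1.5) = 0.8816
C = 330·0.9418·N(0.27) − 340·0.8816·N(-0.02) = 330·0.9418·0.6064 − 340·0.8816·0.4920 = 188.4655 − 147.4740 = 40.9914

$40.99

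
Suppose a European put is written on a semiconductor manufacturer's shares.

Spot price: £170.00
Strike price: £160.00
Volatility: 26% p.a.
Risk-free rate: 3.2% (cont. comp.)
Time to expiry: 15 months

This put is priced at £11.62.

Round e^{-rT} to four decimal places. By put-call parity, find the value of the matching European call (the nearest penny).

e^(−rT) = e^(−0.032·1.25) = 0.9608
Put-call parity: C − P = S − K·e^(−rT) = 170 − 160·0.9608 = 170 − 153.7280 = 16.2720
C = P + (C − P) = 11.62 + (16.2720) = 27.8920

£27.89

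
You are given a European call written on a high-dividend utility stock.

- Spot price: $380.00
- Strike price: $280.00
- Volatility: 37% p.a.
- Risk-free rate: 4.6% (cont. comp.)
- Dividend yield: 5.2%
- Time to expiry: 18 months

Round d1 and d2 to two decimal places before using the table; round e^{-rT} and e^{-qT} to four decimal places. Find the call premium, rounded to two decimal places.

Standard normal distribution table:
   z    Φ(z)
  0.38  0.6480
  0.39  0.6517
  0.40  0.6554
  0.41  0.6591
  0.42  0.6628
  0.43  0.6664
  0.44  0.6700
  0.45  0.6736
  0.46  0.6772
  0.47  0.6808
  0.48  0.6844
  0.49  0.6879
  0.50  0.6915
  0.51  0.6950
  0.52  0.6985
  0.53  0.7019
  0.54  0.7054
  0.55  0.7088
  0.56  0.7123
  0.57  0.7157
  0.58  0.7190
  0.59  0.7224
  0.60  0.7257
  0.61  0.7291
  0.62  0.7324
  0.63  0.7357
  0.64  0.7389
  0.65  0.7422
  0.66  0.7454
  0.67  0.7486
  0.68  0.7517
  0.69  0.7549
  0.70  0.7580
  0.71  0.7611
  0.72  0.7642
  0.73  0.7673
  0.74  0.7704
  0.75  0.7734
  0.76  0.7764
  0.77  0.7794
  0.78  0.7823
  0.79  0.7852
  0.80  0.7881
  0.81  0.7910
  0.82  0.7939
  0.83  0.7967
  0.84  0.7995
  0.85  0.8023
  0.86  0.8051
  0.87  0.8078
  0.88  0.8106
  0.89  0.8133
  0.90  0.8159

σ√T = 0.37·√1.5 = 0.4532
d₁ = [ln(380/280) + (0.046 − 0.052 + 0.37²/2)·1.5] / 0.4532 = [0.3054 + 0.0937] / 0.4532 = 0.8806 ⇒ 0.88
d₂ = d₁ − σ√T = 0.8806 − 0.4532 = 0.4275 ⇒ 0.43
e^(−qT) = e^(−0.052·1.5) = 0.9250;  e^(−rT) = e^(−0.046·1.5) = 0.9333
N(d₁) = N(0.88) = 0.8106;  N(d₂) = N(0.43) = 0.6664
C = 380·0.9250·0.8106 − 280·0.9333·0.6664 = 284.9259 − 174.1463 = 110.7796

$110.78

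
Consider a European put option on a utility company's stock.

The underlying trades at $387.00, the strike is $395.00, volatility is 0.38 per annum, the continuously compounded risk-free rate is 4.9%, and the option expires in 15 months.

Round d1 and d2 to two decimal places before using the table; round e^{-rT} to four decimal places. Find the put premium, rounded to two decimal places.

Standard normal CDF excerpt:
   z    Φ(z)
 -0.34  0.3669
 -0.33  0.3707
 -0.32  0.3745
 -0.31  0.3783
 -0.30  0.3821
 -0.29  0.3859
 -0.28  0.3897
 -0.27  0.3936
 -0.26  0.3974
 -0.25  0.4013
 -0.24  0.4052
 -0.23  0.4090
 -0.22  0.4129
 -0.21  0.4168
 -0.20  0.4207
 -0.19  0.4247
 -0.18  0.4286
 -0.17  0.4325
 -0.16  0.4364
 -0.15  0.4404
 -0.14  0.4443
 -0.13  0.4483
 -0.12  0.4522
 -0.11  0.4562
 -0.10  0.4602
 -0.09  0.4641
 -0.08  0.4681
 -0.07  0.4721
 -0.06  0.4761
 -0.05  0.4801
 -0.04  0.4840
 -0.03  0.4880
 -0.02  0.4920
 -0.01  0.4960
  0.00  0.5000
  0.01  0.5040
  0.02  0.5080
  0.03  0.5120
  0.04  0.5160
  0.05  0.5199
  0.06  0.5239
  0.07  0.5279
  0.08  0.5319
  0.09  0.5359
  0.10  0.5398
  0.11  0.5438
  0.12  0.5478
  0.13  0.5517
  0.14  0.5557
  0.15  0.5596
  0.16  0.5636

σ√T = 0.38 × 1.1180 = 0.4249
d₁ = [ln(387/395) + (0.049 + 0.38²/2)·1.25] / 0.4249 = [-0.0205 + 0.1515] / 0.4249 = 0.3084 ⇒ 0.31
d₂ = d₁ − σ√T = 0.3084 − 0.4249 = -0.1164 ⇒ -0.12
e^(−rT) = e^(−0.049·1.25) = 0.9406
N(−d₂) = N(0.12) = 0.5478;  N(−d₁) = N(-0.31) = 0.3783
P = 395·0.9406·0.5478 − 387·0.3783 = 203.5280 − 146.4021 = 57.1259

$57.13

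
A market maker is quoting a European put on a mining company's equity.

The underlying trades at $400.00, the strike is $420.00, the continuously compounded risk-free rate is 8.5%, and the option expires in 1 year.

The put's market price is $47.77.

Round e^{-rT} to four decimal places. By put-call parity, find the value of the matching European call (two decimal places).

$62.00

exp(−rT) = exp(−0.085·1) = 0.9185
Put-call parity: C − P = S − K·e^(−rT) = 400 − 420·0.9185 = 400 − 385.7700 = 14.2300
C = P + (C − P) = 47.77 + (14.2300) = 62.0000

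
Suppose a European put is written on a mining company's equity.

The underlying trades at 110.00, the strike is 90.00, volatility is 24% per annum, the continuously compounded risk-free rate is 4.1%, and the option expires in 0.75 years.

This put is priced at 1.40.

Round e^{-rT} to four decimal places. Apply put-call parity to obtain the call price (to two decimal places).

exp(−rT) = exp(−0.041·0.75) = 0.9697
Put-call parity: C − P = S − K·e^(−rT) = 110 − 90·0.9697 = 110 − 87.2730 = 22.7270
C = P + (C − P) = 1.40 + (22.7270) = 24.1270

24.13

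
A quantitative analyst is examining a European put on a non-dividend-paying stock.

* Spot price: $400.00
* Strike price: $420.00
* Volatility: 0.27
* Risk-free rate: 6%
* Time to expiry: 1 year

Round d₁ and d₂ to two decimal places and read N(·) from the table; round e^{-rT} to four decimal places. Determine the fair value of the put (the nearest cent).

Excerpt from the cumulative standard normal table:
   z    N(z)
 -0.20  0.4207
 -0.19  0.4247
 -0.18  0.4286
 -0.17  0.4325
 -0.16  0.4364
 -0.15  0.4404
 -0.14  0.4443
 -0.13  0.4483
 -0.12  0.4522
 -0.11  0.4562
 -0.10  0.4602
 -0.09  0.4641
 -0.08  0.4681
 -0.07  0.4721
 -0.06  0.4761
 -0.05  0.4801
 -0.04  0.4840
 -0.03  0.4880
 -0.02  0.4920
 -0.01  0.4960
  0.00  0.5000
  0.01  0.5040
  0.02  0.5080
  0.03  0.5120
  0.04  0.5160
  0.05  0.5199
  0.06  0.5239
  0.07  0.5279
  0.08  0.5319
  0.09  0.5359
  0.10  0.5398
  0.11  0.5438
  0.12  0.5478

σ√T = 0.27·√1 = 0.2700
d₁ = [ln(400/420) + (0.06 + 0.27²/2)·1] / 0.2700 = [-0.0488 + 0.0965] / 0.2700 = 0.1765 which rounds to 0.18
d₂ = d₁ − σ√T = 0.1765 − 0.2700 = -0.0935 which rounds to -0.09
e^(−rT) = e^(−0.06·1) = 0.9418
P = 420·0.9418·N(0.09) − 400·N(-0.18) = 420·0.9418·0.5359 − 400·0.4286 = 211.9785 − 171.4400 = 40.5385

$40.54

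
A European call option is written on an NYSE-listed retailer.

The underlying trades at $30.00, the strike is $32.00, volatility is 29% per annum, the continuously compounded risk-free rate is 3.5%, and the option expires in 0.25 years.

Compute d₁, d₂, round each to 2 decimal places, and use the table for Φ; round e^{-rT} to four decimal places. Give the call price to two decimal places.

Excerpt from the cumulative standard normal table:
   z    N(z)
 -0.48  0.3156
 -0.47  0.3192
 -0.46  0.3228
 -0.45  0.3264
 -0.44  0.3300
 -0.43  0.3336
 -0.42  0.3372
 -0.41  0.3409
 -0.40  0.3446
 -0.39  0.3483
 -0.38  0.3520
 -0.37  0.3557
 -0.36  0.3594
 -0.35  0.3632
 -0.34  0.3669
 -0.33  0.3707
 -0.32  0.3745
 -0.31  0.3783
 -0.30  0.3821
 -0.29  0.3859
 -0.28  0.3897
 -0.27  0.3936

$1.11

σ√T = 0.29 × 0.5000 = 0.1450
ln(S/K) + (r + σ²/2)T = ln(30/32) + (0.035 + 0.29²/2)·0.25 = -0.0645 + 0.0193 = -0.0453
d₁ = -0.0453 / 0.1450 = -0.3122 ≈ -0.31
d₂ = d₁ − σ√T = -0.3122 − 0.1450 = -0.4572 ≈ -0.46
e^(−rT) = e^(−0.035·0.25) = 0.9913
C = 30·N(-0.31) − 32·0.9913·N(-0.46) = 30·0.3783 − 32·0.9913·0.3228 = 11.3490 − 10.2397 = 1.1093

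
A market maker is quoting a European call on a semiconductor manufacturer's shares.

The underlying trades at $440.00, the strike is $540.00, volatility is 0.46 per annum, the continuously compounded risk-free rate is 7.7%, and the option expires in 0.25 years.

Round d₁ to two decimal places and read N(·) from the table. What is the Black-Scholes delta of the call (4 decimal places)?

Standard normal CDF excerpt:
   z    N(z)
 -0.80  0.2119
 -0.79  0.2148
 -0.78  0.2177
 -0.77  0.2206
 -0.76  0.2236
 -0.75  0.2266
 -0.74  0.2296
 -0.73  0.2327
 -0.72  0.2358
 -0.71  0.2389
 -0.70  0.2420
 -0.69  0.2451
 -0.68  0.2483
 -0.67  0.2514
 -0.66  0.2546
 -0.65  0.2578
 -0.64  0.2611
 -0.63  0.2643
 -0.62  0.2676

T = 0.25;  σ√T = 0.2300
d₁ = [ln(440/540) + (0.077 + ½·0.46²)·0.25] / (σ√T) = (-0.2048 + 0.0457) / 0.2300 = -0.6917 which rounds to -0.69
N(d₁) = N(-0.69) = 0.2451
Δ_call = N(d₁) = 0.2451

0.2451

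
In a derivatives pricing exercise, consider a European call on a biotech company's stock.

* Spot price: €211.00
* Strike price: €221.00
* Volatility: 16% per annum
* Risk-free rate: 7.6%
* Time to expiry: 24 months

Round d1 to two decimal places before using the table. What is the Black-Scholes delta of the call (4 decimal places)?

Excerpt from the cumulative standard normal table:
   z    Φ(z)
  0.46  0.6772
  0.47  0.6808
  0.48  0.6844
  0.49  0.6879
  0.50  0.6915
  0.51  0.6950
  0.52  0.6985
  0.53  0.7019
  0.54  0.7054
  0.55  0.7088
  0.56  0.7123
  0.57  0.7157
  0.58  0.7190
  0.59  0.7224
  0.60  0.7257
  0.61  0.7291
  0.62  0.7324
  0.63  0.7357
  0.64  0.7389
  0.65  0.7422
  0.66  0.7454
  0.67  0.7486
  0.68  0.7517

0.7190

T = 2;  σ√T = 0.2263
d₁ = [ln(211/221) + (0.076 + ½·0.16²)·2] / (σ√T) = (-0.0463 + 0.1776) / 0.2263 = 0.5802 ≈ 0.58
N(d₁) = N(0.58) = 0.7190
Δ_call = N(d₁) = 0.7190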